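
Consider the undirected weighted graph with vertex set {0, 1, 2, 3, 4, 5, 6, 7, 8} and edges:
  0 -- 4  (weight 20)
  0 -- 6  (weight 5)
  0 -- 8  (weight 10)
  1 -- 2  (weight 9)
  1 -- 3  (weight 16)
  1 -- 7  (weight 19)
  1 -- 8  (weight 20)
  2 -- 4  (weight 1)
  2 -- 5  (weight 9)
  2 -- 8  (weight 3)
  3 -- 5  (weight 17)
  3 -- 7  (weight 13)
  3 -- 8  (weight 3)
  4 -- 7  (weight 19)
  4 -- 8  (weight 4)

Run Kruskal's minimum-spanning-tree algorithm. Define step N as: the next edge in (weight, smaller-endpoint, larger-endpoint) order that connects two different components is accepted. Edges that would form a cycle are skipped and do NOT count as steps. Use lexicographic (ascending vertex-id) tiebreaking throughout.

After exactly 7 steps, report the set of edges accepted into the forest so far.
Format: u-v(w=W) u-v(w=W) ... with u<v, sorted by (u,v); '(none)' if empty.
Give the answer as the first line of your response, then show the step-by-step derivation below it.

0-6(w=5) 0-8(w=10) 1-2(w=9) 2-4(w=1) 2-5(w=9) 2-8(w=3) 3-8(w=3)

step 1: add edge 2-4 (w=1); MST = {2-4(w=1)}
step 2: add edge 2-8 (w=3); MST = {2-4(w=1) 2-8(w=3)}
step 3: add edge 3-8 (w=3); MST = {2-4(w=1) 2-8(w=3) 3-8(w=3)}
step 4: add edge 0-6 (w=5); MST = {0-6(w=5) 2-4(w=1) 2-8(w=3) 3-8(w=3)}
step 5: add edge 1-2 (w=9); MST = {0-6(w=5) 1-2(w=9) 2-4(w=1) 2-8(w=3) 3-8(w=3)}
step 6: add edge 2-5 (w=9); MST = {0-6(w=5) 1-2(w=9) 2-4(w=1) 2-5(w=9) 2-8(w=3) 3-8(w=3)}
step 7: add edge 0-8 (w=10); MST = {0-6(w=5) 0-8(w=10) 1-2(w=9) 2-4(w=1) 2-5(w=9) 2-8(w=3) 3-8(w=3)}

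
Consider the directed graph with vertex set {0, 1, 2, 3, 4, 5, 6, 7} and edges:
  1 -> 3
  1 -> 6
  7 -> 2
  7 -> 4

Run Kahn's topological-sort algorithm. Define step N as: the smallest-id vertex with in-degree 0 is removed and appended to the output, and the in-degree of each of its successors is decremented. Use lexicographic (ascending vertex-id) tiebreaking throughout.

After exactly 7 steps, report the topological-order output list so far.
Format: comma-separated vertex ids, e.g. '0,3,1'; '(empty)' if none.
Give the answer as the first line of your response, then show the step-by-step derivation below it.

0,1,3,5,6,7,2

step 1: output 0; order=[0]; indeg=(0,0,1,1,1,0,1,0)
step 2: output 1; order=[0,1]; indeg=(0,0,1,0,1,0,0,0)
step 3: output 3; order=[0,1,3]; indeg=(0,0,1,0,1,0,0,0)
step 4: output 5; order=[0,1,3,5]; indeg=(0,0,1,0,1,0,0,0)
step 5: output 6; order=[0,1,3,5,6]; indeg=(0,0,1,0,1,0,0,0)
step 6: output 7; order=[0,1,3,5,6,7]; indeg=(0,0,0,0,0,0,0,0)
step 7: output 2; order=[0,1,3,5,6,7,2]; indeg=(0,0,0,0,0,0,0,0)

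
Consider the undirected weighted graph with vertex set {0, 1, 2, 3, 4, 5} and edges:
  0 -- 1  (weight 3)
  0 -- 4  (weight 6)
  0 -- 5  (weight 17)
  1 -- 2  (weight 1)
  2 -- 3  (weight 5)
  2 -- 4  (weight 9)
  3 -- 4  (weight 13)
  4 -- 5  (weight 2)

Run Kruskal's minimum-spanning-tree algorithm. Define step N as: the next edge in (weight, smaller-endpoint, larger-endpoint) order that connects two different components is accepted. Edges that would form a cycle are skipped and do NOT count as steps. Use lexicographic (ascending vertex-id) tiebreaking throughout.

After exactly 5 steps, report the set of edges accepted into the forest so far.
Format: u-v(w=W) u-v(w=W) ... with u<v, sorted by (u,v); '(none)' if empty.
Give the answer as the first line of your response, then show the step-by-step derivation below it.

0-1(w=3) 0-4(w=6) 1-2(w=1) 2-3(w=5) 4-5(w=2)

step 1: add edge 1-2 (w=1); MST = {1-2(w=1)}
step 2: add edge 4-5 (w=2); MST = {1-2(w=1) 4-5(w=2)}
step 3: add edge 0-1 (w=3); MST = {0-1(w=3) 1-2(w=1) 4-5(w=2)}
step 4: add edge 2-3 (w=5); MST = {0-1(w=3) 1-2(w=1) 2-3(w=5) 4-5(w=2)}
step 5: add edge 0-4 (w=6); MST = {0-1(w=3) 0-4(w=6) 1-2(w=1) 2-3(w=5) 4-5(w=2)}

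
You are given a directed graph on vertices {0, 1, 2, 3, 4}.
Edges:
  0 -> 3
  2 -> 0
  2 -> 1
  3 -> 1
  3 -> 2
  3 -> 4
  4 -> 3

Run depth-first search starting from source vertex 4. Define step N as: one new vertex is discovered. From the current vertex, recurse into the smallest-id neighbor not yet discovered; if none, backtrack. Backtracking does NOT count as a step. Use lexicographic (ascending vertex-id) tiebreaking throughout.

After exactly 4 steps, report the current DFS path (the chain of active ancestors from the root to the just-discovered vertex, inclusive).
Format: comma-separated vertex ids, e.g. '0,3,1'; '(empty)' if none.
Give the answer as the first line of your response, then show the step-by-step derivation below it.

4,3,2

step 1: discover 4; path=4; order=4
step 2: discover 3; path=4>3; order=4,3
step 3: discover 1; path=4>3>1; order=4,3,1
step 4: discover 2; path=4>3>2; order=4,3,1,2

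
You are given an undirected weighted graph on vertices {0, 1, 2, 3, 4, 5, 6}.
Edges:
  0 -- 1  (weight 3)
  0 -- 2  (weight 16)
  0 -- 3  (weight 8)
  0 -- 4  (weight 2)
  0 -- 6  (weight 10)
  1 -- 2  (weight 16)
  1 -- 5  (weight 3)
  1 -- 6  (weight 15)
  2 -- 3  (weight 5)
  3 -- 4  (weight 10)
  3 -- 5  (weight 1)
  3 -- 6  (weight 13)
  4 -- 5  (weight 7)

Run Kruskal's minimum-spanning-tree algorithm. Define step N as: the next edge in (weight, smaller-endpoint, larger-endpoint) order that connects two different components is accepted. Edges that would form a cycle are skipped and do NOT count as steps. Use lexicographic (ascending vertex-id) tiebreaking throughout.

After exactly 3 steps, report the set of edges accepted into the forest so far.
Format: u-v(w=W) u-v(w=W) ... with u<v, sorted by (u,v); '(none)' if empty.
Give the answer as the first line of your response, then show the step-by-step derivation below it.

0-1(w=3) 0-4(w=2) 3-5(w=1)

step 1: add edge 3-5 (w=1); MST = {3-5(w=1)}
step 2: add edge 0-4 (w=2); MST = {0-4(w=2) 3-5(w=1)}
step 3: add edge 0-1 (w=3); MST = {0-1(w=3) 0-4(w=2) 3-5(w=1)}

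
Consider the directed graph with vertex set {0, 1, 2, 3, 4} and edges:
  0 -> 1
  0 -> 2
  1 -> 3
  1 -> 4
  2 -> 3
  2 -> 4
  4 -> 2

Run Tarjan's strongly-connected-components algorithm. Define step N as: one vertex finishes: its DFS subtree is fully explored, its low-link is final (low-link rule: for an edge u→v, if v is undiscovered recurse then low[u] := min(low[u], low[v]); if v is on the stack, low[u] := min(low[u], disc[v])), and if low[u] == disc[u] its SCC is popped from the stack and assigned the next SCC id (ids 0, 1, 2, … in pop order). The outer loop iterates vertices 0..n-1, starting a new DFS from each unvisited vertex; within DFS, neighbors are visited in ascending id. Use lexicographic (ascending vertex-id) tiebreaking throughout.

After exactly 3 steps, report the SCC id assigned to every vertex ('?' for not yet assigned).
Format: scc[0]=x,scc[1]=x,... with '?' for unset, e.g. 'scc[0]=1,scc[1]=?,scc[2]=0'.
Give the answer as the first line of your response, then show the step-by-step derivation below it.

scc[0]=?,scc[1]=?,scc[2]=1,scc[3]=0,scc[4]=1

step 1: low=(low[0]=0,low[1]=1,low[2]=?,low[3]=2,low[4]=?); scc=(scc[0]=?,scc[1]=?,scc[2]=?,scc[3]=0,scc[4]=?)
step 2: low=(low[0]=0,low[1]=1,low[2]=3,low[3]=2,low[4]=3); scc=(scc[0]=?,scc[1]=?,scc[2]=?,scc[3]=0,scc[4]=?)
step 3: low=(low[0]=0,low[1]=1,low[2]=3,low[3]=2,low[4]=3); scc=(scc[0]=?,scc[1]=?,scc[2]=1,scc[3]=0,scc[4]=1)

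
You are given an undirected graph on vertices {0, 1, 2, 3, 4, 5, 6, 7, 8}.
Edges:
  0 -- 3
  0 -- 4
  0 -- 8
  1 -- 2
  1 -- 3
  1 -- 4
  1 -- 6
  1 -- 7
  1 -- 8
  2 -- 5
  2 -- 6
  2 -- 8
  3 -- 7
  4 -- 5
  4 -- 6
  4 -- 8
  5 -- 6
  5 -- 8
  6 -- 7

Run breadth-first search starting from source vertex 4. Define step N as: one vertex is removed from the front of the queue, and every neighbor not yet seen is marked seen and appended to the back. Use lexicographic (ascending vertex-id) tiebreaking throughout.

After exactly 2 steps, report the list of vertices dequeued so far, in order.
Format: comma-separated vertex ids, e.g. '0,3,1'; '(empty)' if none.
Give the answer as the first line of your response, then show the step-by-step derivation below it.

4,0

step 1: dequeue 4; queue=[0,1,5,6,8]; order=4
step 2: dequeue 0; queue=[1,5,6,8,3]; order=4,0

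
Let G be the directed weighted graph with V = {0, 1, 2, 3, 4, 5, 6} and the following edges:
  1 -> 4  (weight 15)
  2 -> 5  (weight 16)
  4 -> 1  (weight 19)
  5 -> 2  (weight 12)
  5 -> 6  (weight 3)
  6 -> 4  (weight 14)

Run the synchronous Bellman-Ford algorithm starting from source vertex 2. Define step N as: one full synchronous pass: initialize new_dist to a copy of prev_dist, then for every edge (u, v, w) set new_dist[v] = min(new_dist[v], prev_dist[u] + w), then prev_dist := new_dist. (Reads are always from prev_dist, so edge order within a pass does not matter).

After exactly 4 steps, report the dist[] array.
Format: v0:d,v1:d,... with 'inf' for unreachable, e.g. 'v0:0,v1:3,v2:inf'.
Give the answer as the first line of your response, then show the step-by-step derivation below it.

v0:inf,v1:52,v2:0,v3:inf,v4:33,v5:16,v6:19

step 1: dist = v0:inf,v1:inf,v2:0,v3:inf,v4:inf,v5:16,v6:inf
step 2: dist = v0:inf,v1:inf,v2:0,v3:inf,v4:inf,v5:16,v6:19
step 3: dist = v0:inf,v1:inf,v2:0,v3:inf,v4:33,v5:16,v6:19
step 4: dist = v0:inf,v1:52,v2:0,v3:inf,v4:33,v5:16,v6:19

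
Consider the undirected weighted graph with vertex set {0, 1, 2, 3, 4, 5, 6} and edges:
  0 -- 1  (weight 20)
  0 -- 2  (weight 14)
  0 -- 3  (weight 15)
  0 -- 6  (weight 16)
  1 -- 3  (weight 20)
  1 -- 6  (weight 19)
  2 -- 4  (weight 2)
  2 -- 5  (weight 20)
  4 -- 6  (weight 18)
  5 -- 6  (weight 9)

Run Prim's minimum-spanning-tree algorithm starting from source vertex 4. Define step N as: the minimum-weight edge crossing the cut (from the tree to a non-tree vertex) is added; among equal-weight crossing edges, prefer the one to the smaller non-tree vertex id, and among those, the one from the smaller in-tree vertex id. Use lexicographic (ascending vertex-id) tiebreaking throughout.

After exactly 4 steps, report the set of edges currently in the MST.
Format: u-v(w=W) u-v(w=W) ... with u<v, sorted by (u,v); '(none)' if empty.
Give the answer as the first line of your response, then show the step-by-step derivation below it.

0-2(w=14) 0-3(w=15) 0-6(w=16) 2-4(w=2)

step 1: add edge 2-4 (w=2); MST = {2-4(w=2)}
step 2: add edge 0-2 (w=14); MST = {0-2(w=14) 2-4(w=2)}
step 3: add edge 0-3 (w=15); MST = {0-2(w=14) 0-3(w=15) 2-4(w=2)}
step 4: add edge 0-6 (w=16); MST = {0-2(w=14) 0-3(w=15) 0-6(w=16) 2-4(w=2)}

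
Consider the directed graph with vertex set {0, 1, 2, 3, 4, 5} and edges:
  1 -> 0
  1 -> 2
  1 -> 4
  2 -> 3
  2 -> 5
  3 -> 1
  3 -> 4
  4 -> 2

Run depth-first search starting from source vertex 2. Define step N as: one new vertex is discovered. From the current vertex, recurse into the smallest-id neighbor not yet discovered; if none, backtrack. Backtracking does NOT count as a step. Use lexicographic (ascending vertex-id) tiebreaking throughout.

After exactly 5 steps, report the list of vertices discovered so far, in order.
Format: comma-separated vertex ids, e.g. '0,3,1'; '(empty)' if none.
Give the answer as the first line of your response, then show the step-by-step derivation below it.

2,3,1,0,4

step 1: discover 2; path=2; order=2
step 2: discover 3; path=2>3; order=2,3
step 3: discover 1; path=2>3>1; order=2,3,1
step 4: discover 0; path=2>3>1>0; order=2,3,1,0
step 5: discover 4; path=2>3>1>4; order=2,3,1,0,4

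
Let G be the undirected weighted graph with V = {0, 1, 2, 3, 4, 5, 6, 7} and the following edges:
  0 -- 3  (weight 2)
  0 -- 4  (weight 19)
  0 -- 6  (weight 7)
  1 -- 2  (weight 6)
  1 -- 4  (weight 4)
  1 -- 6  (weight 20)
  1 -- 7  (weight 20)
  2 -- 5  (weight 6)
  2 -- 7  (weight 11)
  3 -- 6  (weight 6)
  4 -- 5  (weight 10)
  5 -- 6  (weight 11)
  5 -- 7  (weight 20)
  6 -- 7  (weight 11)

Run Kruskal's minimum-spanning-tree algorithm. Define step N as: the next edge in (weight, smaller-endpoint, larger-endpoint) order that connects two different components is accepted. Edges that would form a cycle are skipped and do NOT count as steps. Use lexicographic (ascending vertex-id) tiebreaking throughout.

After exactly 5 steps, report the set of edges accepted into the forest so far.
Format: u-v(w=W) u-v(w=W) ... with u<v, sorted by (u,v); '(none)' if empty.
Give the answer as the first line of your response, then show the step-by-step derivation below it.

0-3(w=2) 1-2(w=6) 1-4(w=4) 2-5(w=6) 3-6(w=6)

step 1: add edge 0-3 (w=2); MST = {0-3(w=2)}
step 2: add edge 1-4 (w=4); MST = {0-3(w=2) 1-4(w=4)}
step 3: add edge 1-2 (w=6); MST = {0-3(w=2) 1-2(w=6) 1-4(w=4)}
step 4: add edge 2-5 (w=6); MST = {0-3(w=2) 1-2(w=6) 1-4(w=4) 2-5(w=6)}
step 5: add edge 3-6 (w=6); MST = {0-3(w=2) 1-2(w=6) 1-4(w=4) 2-5(w=6) 3-6(w=6)}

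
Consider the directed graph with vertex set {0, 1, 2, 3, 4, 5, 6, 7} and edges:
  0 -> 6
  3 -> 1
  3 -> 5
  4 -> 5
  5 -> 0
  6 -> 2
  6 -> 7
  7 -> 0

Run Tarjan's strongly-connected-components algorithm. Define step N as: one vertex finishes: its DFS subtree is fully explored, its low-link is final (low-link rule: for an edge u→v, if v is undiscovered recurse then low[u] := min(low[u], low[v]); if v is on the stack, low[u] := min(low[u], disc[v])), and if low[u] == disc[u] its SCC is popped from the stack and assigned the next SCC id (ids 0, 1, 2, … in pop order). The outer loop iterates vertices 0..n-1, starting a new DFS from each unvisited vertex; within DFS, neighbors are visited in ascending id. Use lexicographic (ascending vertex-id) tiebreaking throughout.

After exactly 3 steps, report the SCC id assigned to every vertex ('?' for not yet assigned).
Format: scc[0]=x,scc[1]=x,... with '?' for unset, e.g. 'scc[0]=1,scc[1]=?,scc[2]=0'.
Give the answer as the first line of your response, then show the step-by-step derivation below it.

scc[0]=?,scc[1]=?,scc[2]=0,scc[3]=?,scc[4]=?,scc[5]=?,scc[6]=?,scc[7]=?

step 1: low=(low[0]=0,low[1]=?,low[2]=2,low[3]=?,low[4]=?,low[5]=?,low[6]=1,low[7]=?); scc=(scc[0]=?,scc[1]=?,scc[2]=0,scc[3]=?,scc[4]=?,scc[5]=?,scc[6]=?,scc[7]=?)
step 2: low=(low[0]=0,low[1]=?,low[2]=2,low[3]=?,low[4]=?,low[5]=?,low[6]=1,low[7]=0); scc=(scc[0]=?,scc[1]=?,scc[2]=0,scc[3]=?,scc[4]=?,scc[5]=?,scc[6]=?,scc[7]=?)
step 3: low=(low[0]=0,low[1]=?,low[2]=2,low[3]=?,low[4]=?,low[5]=?,low[6]=0,low[7]=0); scc=(scc[0]=?,scc[1]=?,scc[2]=0,scc[3]=?,scc[4]=?,scc[5]=?,scc[6]=?,scc[7]=?)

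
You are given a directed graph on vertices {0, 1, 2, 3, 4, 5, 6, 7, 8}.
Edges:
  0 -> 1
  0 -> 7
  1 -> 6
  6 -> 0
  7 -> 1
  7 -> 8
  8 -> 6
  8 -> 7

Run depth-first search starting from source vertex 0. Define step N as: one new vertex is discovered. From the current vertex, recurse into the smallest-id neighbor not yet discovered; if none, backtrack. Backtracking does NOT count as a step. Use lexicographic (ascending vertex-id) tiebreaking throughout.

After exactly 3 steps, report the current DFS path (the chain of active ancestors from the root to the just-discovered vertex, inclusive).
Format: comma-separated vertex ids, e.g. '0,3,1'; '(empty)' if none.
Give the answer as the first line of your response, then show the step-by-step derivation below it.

0,1,6

step 1: discover 0; path=0; order=0
step 2: discover 1; path=0>1; order=0,1
step 3: discover 6; path=0>1>6; order=0,1,6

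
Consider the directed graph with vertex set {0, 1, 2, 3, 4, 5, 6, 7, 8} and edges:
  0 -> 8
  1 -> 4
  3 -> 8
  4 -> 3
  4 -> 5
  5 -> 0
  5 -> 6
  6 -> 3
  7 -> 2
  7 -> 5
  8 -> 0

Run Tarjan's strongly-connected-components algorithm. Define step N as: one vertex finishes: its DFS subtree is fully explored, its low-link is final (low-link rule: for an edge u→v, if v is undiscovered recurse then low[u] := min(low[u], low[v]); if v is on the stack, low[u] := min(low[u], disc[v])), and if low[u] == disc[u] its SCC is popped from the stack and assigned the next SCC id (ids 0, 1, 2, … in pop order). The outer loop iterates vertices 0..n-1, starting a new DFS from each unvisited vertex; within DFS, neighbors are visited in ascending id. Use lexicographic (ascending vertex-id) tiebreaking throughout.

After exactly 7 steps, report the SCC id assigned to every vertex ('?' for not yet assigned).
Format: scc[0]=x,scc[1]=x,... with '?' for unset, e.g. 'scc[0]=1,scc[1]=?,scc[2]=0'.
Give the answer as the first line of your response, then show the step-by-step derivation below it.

scc[0]=0,scc[1]=5,scc[2]=?,scc[3]=1,scc[4]=4,scc[5]=3,scc[6]=2,scc[7]=?,scc[8]=0

step 1: low=(low[0]=0,low[1]=?,low[2]=?,low[3]=?,low[4]=?,low[5]=?,low[6]=?,low[7]=?,low[8]=0); scc=(scc[0]=?,scc[1]=?,scc[2]=?,scc[3]=?,scc[4]=?,scc[5]=?,scc[6]=?,scc[7]=?,scc[8]=?)
step 2: low=(low[0]=0,low[1]=?,low[2]=?,low[3]=?,low[4]=?,low[5]=?,low[6]=?,low[7]=?,low[8]=0); scc=(scc[0]=0,scc[1]=?,scc[2]=?,scc[3]=?,scc[4]=?,scc[5]=?,scc[6]=?,scc[7]=?,scc[8]=0)
step 3: low=(low[0]=0,low[1]=2,low[2]=?,low[3]=4,low[4]=3,low[5]=?,low[6]=?,low[7]=?,low[8]=0); scc=(scc[0]=0,scc[1]=?,scc[2]=?,scc[3]=1,scc[4]=?,scc[5]=?,scc[6]=?,scc[7]=?,scc[8]=0)
step 4: low=(low[0]=0,low[1]=2,low[2]=?,low[3]=4,low[4]=3,low[5]=5,low[6]=6,low[7]=?,low[8]=0); scc=(scc[0]=0,scc[1]=?,scc[2]=?,scc[3]=1,scc[4]=?,scc[5]=?,scc[6]=2,scc[7]=?,scc[8]=0)
step 5: low=(low[0]=0,low[1]=2,low[2]=?,low[3]=4,low[4]=3,low[5]=5,low[6]=6,low[7]=?,low[8]=0); scc=(scc[0]=0,scc[1]=?,scc[2]=?,scc[3]=1,scc[4]=?,scc[5]=3,scc[6]=2,scc[7]=?,scc[8]=0)
step 6: low=(low[0]=0,low[1]=2,low[2]=?,low[3]=4,low[4]=3,low[5]=5,low[6]=6,low[7]=?,low[8]=0); scc=(scc[0]=0,scc[1]=?,scc[2]=?,scc[3]=1,scc[4]=4,scc[5]=3,scc[6]=2,scc[7]=?,scc[8]=0)
step 7: low=(low[0]=0,low[1]=2,low[2]=?,low[3]=4,low[4]=3,low[5]=5,low[6]=6,low[7]=?,low[8]=0); scc=(scc[0]=0,scc[1]=5,scc[2]=?,scc[3]=1,scc[4]=4,scc[5]=3,scc[6]=2,scc[7]=?,scc[8]=0)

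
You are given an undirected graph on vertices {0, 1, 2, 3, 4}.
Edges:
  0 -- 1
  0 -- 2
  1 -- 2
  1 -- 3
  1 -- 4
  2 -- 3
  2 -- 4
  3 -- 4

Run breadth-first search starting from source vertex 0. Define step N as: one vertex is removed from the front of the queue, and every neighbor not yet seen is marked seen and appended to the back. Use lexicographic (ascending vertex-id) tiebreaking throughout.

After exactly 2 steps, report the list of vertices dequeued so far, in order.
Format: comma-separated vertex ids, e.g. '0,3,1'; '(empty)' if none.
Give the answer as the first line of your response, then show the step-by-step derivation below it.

0,1

step 1: dequeue 0; queue=[1,2]; order=0
step 2: dequeue 1; queue=[2,3,4]; order=0,1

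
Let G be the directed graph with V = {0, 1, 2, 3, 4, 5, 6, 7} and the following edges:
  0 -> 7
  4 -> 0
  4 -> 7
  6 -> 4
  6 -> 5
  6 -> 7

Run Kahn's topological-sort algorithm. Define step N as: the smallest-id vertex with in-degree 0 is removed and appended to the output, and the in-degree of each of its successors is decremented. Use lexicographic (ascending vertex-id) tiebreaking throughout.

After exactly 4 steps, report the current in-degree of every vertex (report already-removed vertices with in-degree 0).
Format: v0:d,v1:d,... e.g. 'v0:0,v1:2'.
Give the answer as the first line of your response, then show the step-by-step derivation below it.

v0:1,v1:0,v2:0,v3:0,v4:0,v5:0,v6:0,v7:2

step 1: output 1; order=[1]; indeg=(1,0,0,0,1,1,0,3)
step 2: output 2; order=[1,2]; indeg=(1,0,0,0,1,1,0,3)
step 3: output 3; order=[1,2,3]; indeg=(1,0,0,0,1,1,0,3)
step 4: output 6; order=[1,2,3,6]; indeg=(1,0,0,0,0,0,0,2)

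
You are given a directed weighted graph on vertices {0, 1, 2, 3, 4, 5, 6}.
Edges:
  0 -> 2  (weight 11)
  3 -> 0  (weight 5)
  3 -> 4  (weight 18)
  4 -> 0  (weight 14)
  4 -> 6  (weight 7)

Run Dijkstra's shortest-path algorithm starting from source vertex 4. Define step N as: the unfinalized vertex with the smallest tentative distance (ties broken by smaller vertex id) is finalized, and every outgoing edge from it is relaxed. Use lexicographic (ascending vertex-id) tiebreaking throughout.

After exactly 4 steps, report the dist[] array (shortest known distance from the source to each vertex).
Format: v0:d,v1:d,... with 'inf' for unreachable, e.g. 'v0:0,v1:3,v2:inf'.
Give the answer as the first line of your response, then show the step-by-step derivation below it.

v0:14,v1:inf,v2:25,v3:inf,v4:0,v5:inf,v6:7

step 1: dist = v0:14,v1:inf,v2:inf,v3:inf,v4:0,v5:inf,v6:7
step 2: dist = v0:14,v1:inf,v2:inf,v3:inf,v4:0,v5:inf,v6:7
step 3: dist = v0:14,v1:inf,v2:25,v3:inf,v4:0,v5:inf,v6:7
step 4: dist = v0:14,v1:inf,v2:25,v3:inf,v4:0,v5:inf,v6:7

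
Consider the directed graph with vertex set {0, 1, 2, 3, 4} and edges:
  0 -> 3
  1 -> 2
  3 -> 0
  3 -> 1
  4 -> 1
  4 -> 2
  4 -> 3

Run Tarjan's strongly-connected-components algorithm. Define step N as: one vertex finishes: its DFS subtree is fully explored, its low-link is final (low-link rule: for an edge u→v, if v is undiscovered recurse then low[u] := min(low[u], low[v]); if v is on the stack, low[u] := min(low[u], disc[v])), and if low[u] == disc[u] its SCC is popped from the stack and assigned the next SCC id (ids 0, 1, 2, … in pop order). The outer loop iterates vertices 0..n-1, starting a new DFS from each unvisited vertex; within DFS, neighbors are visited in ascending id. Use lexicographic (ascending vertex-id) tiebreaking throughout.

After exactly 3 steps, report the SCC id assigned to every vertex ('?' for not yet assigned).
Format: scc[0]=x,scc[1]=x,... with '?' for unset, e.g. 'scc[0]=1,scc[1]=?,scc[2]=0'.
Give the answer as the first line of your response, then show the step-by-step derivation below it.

scc[0]=?,scc[1]=1,scc[2]=0,scc[3]=?,scc[4]=?

step 1: low=(low[0]=0,low[1]=2,low[2]=3,low[3]=0,low[4]=?); scc=(scc[0]=?,scc[1]=?,scc[2]=0,scc[3]=?,scc[4]=?)
step 2: low=(low[0]=0,low[1]=2,low[2]=3,low[3]=0,low[4]=?); scc=(scc[0]=?,scc[1]=1,scc[2]=0,scc[3]=?,scc[4]=?)
step 3: low=(low[0]=0,low[1]=2,low[2]=3,low[3]=0,low[4]=?); scc=(scc[0]=?,scc[1]=1,scc[2]=0,scc[3]=?,scc[4]=?)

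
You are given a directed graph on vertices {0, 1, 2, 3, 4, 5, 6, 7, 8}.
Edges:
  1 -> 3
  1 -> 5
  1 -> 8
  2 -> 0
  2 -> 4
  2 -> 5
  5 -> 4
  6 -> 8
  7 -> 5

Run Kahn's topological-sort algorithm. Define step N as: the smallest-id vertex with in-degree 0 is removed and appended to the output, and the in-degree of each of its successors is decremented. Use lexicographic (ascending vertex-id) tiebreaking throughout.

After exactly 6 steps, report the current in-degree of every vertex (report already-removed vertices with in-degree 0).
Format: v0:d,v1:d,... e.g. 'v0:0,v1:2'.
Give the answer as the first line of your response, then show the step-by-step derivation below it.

v0:0,v1:0,v2:0,v3:0,v4:1,v5:0,v6:0,v7:0,v8:0

step 1: output 1; order=[1]; indeg=(1,0,0,0,2,2,0,0,1)
step 2: output 2; order=[1,2]; indeg=(0,0,0,0,1,1,0,0,1)
step 3: output 0; order=[1,2,0]; indeg=(0,0,0,0,1,1,0,0,1)
step 4: output 3; order=[1,2,0,3]; indeg=(0,0,0,0,1,1,0,0,1)
step 5: output 6; order=[1,2,0,3,6]; indeg=(0,0,0,0,1,1,0,0,0)
step 6: output 7; order=[1,2,0,3,6,7]; indeg=(0,0,0,0,1,0,0,0,0)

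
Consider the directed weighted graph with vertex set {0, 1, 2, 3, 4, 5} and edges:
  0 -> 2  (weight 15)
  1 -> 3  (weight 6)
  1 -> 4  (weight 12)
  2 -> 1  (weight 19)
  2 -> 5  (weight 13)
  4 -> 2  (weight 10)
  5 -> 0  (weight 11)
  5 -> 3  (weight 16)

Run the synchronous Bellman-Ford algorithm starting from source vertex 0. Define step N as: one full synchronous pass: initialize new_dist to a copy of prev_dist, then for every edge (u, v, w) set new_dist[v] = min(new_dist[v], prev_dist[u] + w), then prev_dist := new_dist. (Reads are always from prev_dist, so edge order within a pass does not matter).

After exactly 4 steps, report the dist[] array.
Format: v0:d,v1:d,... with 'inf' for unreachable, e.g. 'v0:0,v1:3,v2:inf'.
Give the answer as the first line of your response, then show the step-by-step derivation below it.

v0:0,v1:34,v2:15,v3:40,v4:46,v5:28

step 1: dist = v0:0,v1:inf,v2:15,v3:inf,v4:inf,v5:inf
step 2: dist = v0:0,v1:34,v2:15,v3:inf,v4:inf,v5:28
step 3: dist = v0:0,v1:34,v2:15,v3:40,v4:46,v5:28
step 4: dist = v0:0,v1:34,v2:15,v3:40,v4:46,v5:28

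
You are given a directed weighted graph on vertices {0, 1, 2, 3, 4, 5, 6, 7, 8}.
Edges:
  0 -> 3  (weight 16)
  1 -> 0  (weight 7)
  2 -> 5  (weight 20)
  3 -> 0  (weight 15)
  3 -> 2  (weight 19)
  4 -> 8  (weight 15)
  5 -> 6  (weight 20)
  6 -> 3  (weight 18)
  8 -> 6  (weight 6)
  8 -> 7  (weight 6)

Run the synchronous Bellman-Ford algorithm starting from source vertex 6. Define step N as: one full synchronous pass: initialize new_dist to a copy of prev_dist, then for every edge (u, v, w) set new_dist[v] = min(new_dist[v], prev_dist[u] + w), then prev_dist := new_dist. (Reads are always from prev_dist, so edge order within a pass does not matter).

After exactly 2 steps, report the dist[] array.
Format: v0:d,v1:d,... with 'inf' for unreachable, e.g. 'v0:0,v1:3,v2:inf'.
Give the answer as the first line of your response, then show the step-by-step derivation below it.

v0:33,v1:inf,v2:37,v3:18,v4:inf,v5:inf,v6:0,v7:inf,v8:inf

step 1: dist = v0:inf,v1:inf,v2:inf,v3:18,v4:inf,v5:inf,v6:0,v7:inf,v8:inf
step 2: dist = v0:33,v1:inf,v2:37,v3:18,v4:inf,v5:inf,v6:0,v7:inf,v8:inf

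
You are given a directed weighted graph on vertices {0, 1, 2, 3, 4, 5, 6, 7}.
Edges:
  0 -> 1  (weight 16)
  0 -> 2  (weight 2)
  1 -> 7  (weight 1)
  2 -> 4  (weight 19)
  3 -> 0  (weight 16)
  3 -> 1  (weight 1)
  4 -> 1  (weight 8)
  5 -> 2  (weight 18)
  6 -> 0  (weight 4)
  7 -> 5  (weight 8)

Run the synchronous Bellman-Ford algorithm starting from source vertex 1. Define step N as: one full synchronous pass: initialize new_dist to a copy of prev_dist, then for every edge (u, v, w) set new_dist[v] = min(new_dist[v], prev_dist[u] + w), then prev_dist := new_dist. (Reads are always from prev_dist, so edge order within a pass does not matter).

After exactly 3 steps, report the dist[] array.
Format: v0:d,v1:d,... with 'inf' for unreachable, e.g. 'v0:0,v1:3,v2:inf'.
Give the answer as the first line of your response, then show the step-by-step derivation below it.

v0:inf,v1:0,v2:27,v3:inf,v4:inf,v5:9,v6:inf,v7:1

step 1: dist = v0:inf,v1:0,v2:inf,v3:inf,v4:inf,v5:inf,v6:inf,v7:1
step 2: dist = v0:inf,v1:0,v2:inf,v3:inf,v4:inf,v5:9,v6:inf,v7:1
step 3: dist = v0:inf,v1:0,v2:27,v3:inf,v4:inf,v5:9,v6:inf,v7:1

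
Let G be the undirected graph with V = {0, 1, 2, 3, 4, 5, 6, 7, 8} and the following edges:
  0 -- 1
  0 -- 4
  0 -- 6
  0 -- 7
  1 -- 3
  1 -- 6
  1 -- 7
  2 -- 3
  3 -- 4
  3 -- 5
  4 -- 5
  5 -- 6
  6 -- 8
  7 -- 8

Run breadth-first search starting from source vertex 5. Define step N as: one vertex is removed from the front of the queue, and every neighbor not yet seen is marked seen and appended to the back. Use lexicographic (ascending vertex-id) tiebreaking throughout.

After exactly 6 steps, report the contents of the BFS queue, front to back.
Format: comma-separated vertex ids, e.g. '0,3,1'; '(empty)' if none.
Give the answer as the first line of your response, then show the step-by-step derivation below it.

0,8,7

step 1: dequeue 5; queue=[3,4,6]; order=5
step 2: dequeue 3; queue=[4,6,1,2]; order=5,3
step 3: dequeue 4; queue=[6,1,2,0]; order=5,3,4
step 4: dequeue 6; queue=[1,2,0,8]; order=5,3,4,6
step 5: dequeue 1; queue=[2,0,8,7]; order=5,3,4,6,1
step 6: dequeue 2; queue=[0,8,7]; order=5,3,4,6,1,2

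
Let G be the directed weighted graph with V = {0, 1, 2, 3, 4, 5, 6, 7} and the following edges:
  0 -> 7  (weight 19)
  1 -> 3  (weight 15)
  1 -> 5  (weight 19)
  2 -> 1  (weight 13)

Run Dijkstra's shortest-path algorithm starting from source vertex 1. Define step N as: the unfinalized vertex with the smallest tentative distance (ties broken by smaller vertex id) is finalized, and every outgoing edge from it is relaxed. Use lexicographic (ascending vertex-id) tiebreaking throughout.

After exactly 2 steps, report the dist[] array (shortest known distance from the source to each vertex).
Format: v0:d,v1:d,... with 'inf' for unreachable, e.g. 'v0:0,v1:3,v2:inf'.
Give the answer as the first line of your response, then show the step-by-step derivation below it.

v0:inf,v1:0,v2:inf,v3:15,v4:inf,v5:19,v6:inf,v7:inf

step 1: dist = v0:inf,v1:0,v2:inf,v3:15,v4:inf,v5:19,v6:inf,v7:inf
step 2: dist = v0:inf,v1:0,v2:inf,v3:15,v4:inf,v5:19,v6:inf,v7:inf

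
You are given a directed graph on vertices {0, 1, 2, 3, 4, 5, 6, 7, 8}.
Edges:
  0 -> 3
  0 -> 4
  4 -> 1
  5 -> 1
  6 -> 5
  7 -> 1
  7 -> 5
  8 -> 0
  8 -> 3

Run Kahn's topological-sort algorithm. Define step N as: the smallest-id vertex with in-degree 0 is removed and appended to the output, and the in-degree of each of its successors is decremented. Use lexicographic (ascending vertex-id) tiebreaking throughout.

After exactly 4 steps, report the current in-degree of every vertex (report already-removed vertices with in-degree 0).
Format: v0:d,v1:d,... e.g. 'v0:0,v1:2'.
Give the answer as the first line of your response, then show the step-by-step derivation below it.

v0:1,v1:1,v2:0,v3:2,v4:1,v5:0,v6:0,v7:0,v8:0

step 1: output 2; order=[2]; indeg=(1,3,0,2,1,2,0,0,0)
step 2: output 6; order=[2,6]; indeg=(1,3,0,2,1,1,0,0,0)
step 3: output 7; order=[2,6,7]; indeg=(1,2,0,2,1,0,0,0,0)
step 4: output 5; order=[2,6,7,5]; indeg=(1,1,0,2,1,0,0,0,0)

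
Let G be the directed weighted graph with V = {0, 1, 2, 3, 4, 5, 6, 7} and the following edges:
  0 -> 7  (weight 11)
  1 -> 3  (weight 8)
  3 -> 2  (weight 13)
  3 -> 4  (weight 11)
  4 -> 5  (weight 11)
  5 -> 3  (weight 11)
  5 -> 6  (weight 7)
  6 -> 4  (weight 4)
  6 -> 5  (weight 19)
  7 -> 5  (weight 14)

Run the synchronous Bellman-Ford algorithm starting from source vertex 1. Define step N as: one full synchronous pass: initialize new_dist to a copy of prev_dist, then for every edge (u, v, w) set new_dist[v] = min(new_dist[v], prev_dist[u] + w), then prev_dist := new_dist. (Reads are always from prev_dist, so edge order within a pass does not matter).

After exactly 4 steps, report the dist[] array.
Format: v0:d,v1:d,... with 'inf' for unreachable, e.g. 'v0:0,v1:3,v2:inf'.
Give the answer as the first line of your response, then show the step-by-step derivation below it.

v0:inf,v1:0,v2:21,v3:8,v4:19,v5:30,v6:37,v7:inf

step 1: dist = v0:inf,v1:0,v2:inf,v3:8,v4:inf,v5:inf,v6:inf,v7:inf
step 2: dist = v0:inf,v1:0,v2:21,v3:8,v4:19,v5:inf,v6:inf,v7:inf
step 3: dist = v0:inf,v1:0,v2:21,v3:8,v4:19,v5:30,v6:inf,v7:inf
step 4: dist = v0:inf,v1:0,v2:21,v3:8,v4:19,v5:30,v6:37,v7:inf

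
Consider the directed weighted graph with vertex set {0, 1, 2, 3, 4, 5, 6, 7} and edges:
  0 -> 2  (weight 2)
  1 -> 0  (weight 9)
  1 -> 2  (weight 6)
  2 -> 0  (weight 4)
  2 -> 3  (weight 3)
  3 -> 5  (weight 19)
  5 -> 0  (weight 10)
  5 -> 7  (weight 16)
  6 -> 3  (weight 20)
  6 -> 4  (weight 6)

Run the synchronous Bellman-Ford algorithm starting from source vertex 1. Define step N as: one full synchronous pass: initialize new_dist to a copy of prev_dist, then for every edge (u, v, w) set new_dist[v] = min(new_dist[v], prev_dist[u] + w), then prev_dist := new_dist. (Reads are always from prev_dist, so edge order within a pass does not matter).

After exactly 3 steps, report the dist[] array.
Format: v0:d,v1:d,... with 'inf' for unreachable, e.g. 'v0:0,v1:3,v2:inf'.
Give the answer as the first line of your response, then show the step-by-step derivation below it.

v0:9,v1:0,v2:6,v3:9,v4:inf,v5:28,v6:inf,v7:inf

step 1: dist = v0:9,v1:0,v2:6,v3:inf,v4:inf,v5:inf,v6:inf,v7:inf
step 2: dist = v0:9,v1:0,v2:6,v3:9,v4:inf,v5:inf,v6:inf,v7:inf
step 3: dist = v0:9,v1:0,v2:6,v3:9,v4:inf,v5:28,v6:inf,v7:inf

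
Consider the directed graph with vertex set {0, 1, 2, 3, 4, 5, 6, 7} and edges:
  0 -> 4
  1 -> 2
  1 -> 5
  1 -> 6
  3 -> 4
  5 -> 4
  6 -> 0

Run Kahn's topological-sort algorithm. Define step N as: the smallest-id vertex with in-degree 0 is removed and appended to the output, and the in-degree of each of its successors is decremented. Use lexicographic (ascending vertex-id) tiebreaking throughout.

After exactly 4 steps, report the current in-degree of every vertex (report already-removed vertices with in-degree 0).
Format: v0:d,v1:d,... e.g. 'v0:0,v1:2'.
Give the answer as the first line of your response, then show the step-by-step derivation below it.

v0:1,v1:0,v2:0,v3:0,v4:1,v5:0,v6:0,v7:0

step 1: output 1; order=[1]; indeg=(1,0,0,0,3,0,0,0)
step 2: output 2; order=[1,2]; indeg=(1,0,0,0,3,0,0,0)
step 3: output 3; order=[1,2,3]; indeg=(1,0,0,0,2,0,0,0)
step 4: output 5; order=[1,2,3,5]; indeg=(1,0,0,0,1,0,0,0)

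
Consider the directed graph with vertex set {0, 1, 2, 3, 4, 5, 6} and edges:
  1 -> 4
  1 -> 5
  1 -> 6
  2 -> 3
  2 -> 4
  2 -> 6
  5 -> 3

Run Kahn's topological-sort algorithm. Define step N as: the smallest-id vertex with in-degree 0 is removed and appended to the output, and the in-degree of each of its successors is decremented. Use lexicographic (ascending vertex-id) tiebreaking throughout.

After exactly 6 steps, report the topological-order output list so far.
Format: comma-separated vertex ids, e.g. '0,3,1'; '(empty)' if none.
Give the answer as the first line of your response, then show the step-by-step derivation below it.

0,1,2,4,5,3

step 1: output 0; order=[0]; indeg=(0,0,0,2,2,1,2)
step 2: output 1; order=[0,1]; indeg=(0,0,0,2,1,0,1)
step 3: output 2; order=[0,1,2]; indeg=(0,0,0,1,0,0,0)
step 4: output 4; order=[0,1,2,4]; indeg=(0,0,0,1,0,0,0)
step 5: output 5; order=[0,1,2,4,5]; indeg=(0,0,0,0,0,0,0)
step 6: output 3; order=[0,1,2,4,5,3]; indeg=(0,0,0,0,0,0,0)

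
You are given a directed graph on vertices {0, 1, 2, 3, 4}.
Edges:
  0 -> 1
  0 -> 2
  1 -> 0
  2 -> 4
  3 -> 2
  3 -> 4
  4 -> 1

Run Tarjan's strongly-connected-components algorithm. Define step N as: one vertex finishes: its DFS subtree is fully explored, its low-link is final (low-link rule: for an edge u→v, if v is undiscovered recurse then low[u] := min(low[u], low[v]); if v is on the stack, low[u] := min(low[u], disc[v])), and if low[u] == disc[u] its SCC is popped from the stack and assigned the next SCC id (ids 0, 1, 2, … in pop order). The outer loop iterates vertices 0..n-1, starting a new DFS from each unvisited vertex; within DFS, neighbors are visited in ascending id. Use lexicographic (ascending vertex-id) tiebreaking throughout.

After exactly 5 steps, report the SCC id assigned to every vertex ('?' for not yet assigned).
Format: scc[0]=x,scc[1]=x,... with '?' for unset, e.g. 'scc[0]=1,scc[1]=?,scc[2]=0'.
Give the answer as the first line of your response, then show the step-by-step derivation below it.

scc[0]=0,scc[1]=0,scc[2]=0,scc[3]=1,scc[4]=0

step 1: low=(low[0]=0,low[1]=0,low[2]=?,low[3]=?,low[4]=?); scc=(scc[0]=?,scc[1]=?,scc[2]=?,scc[3]=?,scc[4]=?)
step 2: low=(low[0]=0,low[1]=0,low[2]=2,low[3]=?,low[4]=1); scc=(scc[0]=?,scc[1]=?,scc[2]=?,scc[3]=?,scc[4]=?)
step 3: low=(low[0]=0,low[1]=0,low[2]=1,low[3]=?,low[4]=1); scc=(scc[0]=?,scc[1]=?,scc[2]=?,scc[3]=?,scc[4]=?)
step 4: low=(low[0]=0,low[1]=0,low[2]=1,low[3]=?,low[4]=1); scc=(scc[0]=0,scc[1]=0,scc[2]=0,scc[3]=?,scc[4]=0)
step 5: low=(low[0]=0,low[1]=0,low[2]=1,low[3]=4,low[4]=1); scc=(scc[0]=0,scc[1]=0,scc[2]=0,scc[3]=1,scc[4]=0)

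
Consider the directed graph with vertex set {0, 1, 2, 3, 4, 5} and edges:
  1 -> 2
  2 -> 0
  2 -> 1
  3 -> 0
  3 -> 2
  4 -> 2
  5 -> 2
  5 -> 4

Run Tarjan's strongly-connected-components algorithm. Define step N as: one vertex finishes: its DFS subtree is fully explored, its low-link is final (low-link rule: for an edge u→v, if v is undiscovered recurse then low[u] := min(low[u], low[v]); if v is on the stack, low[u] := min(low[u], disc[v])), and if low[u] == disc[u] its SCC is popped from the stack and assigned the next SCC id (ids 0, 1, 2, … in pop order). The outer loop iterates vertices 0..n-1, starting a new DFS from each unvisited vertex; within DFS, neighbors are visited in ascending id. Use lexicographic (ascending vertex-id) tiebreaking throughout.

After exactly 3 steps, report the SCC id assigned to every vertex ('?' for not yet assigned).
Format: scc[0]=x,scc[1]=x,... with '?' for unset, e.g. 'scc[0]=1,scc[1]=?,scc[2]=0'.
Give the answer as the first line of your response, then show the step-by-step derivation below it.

scc[0]=0,scc[1]=1,scc[2]=1,scc[3]=?,scc[4]=?,scc[5]=?

step 1: low=(low[0]=0,low[1]=?,low[2]=?,low[3]=?,low[4]=?,low[5]=?); scc=(scc[0]=0,scc[1]=?,scc[2]=?,scc[3]=?,scc[4]=?,scc[5]=?)
step 2: low=(low[0]=0,low[1]=1,low[2]=1,low[3]=?,low[4]=?,low[5]=?); scc=(scc[0]=0,scc[1]=?,scc[2]=?,scc[3]=?,scc[4]=?,scc[5]=?)
step 3: low=(low[0]=0,low[1]=1,low[2]=1,low[3]=?,low[4]=?,low[5]=?); scc=(scc[0]=0,scc[1]=1,scc[2]=1,scc[3]=?,scc[4]=?,scc[5]=?)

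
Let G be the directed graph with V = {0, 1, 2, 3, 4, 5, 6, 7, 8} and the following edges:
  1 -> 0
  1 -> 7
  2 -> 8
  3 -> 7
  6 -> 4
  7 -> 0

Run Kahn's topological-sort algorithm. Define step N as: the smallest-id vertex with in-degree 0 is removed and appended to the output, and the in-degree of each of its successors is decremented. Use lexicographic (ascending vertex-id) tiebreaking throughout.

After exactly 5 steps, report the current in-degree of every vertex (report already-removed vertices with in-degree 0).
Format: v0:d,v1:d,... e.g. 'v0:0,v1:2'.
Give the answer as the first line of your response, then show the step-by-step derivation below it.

v0:1,v1:0,v2:0,v3:0,v4:0,v5:0,v6:0,v7:0,v8:0

step 1: output 1; order=[1]; indeg=(1,0,0,0,1,0,0,1,1)
step 2: output 2; order=[1,2]; indeg=(1,0,0,0,1,0,0,1,0)
step 3: output 3; order=[1,2,3]; indeg=(1,0,0,0,1,0,0,0,0)
step 4: output 5; order=[1,2,3,5]; indeg=(1,0,0,0,1,0,0,0,0)
step 5: output 6; order=[1,2,3,5,6]; indeg=(1,0,0,0,0,0,0,0,0)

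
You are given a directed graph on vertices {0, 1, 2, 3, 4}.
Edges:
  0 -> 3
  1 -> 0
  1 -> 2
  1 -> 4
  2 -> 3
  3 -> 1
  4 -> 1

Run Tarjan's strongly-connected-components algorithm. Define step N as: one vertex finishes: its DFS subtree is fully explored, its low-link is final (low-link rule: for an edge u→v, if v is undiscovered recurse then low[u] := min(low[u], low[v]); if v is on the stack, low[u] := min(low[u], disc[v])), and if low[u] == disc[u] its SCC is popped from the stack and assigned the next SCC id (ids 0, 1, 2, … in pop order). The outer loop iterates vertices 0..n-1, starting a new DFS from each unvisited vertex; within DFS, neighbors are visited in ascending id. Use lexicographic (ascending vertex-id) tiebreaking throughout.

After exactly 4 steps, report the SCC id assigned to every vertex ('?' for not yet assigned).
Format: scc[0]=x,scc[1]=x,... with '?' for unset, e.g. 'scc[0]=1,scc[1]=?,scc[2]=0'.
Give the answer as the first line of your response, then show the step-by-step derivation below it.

scc[0]=?,scc[1]=?,scc[2]=?,scc[3]=?,scc[4]=?

step 1: low=(low[0]=0,low[1]=0,low[2]=1,low[3]=1,low[4]=?); scc=(scc[0]=?,scc[1]=?,scc[2]=?,scc[3]=?,scc[4]=?)
step 2: low=(low[0]=0,low[1]=0,low[2]=1,low[3]=1,low[4]=2); scc=(scc[0]=?,scc[1]=?,scc[2]=?,scc[3]=?,scc[4]=?)
step 3: low=(low[0]=0,low[1]=0,low[2]=1,low[3]=1,low[4]=2); scc=(scc[0]=?,scc[1]=?,scc[2]=?,scc[3]=?,scc[4]=?)
step 4: low=(low[0]=0,low[1]=0,low[2]=1,low[3]=0,low[4]=2); scc=(scc[0]=?,scc[1]=?,scc[2]=?,scc[3]=?,scc[4]=?)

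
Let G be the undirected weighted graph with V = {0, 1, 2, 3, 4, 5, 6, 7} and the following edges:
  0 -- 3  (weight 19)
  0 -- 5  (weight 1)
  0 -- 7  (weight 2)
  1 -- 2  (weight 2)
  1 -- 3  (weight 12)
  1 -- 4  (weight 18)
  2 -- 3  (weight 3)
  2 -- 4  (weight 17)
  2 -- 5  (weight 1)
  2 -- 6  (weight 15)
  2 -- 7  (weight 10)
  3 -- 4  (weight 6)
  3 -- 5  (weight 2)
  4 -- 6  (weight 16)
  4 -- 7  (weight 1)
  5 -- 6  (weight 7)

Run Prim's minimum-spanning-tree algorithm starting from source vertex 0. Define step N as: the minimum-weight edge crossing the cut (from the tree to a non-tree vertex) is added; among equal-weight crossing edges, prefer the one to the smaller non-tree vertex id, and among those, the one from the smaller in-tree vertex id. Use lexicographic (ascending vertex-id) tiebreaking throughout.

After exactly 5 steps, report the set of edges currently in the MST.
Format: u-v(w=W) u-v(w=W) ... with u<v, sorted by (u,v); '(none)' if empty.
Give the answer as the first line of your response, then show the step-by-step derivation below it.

0-5(w=1) 0-7(w=2) 1-2(w=2) 2-5(w=1) 3-5(w=2)

step 1: add edge 0-5 (w=1); MST = {0-5(w=1)}
step 2: add edge 2-5 (w=1); MST = {0-5(w=1) 2-5(w=1)}
step 3: add edge 1-2 (w=2); MST = {0-5(w=1) 1-2(w=2) 2-5(w=1)}
step 4: add edge 3-5 (w=2); MST = {0-5(w=1) 1-2(w=2) 2-5(w=1) 3-5(w=2)}
step 5: add edge 0-7 (w=2); MST = {0-5(w=1) 0-7(w=2) 1-2(w=2) 2-5(w=1) 3-5(w=2)}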